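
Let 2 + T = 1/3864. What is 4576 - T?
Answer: 17689391/3864 ≈ 4578.0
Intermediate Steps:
T = -7727/3864 (T = -2 + 1/3864 = -7727/3864 ≈ -1.9997)
4576 - T = 4576 - 1*(-7727/3864) = 4576 + 7727/3864 = 17689391/3864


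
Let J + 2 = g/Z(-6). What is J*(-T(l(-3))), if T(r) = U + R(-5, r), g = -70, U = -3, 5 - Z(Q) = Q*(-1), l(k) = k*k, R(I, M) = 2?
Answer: 68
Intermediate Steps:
l(k) = k²
Z(Q) = 5 + Q (Z(Q) = 5 - Q*(-1) = 5 - (-1)*Q = 5 + Q)
T(r) = -1 (T(r) = -3 + 2 = -1)
J = 68 (J = -2 - 70/(5 - 6) = -2 - 70/(-1) = -2 - 70*(-1) = -2 + 70 = 68)
J*(-T(l(-3))) = 68*(-1*(-1)) = 68*1 = 68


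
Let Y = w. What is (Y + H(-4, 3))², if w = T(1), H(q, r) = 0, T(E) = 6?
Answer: 36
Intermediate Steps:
w = 6
Y = 6
(Y + H(-4, 3))² = (6 + 0)² = 6² = 36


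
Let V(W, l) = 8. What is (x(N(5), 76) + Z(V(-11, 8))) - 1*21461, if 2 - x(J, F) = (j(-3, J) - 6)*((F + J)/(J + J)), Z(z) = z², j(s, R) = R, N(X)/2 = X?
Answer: -107061/5 ≈ -21412.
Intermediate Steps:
N(X) = 2*X
x(J, F) = 2 - (-6 + J)*(F + J)/(2*J) (x(J, F) = 2 - (J - 6)*(F + J)/(J + J) = 2 - (-6 + J)*(F + J)/((2*J)) = 2 - (-6 + J)*(F + J)*(1/(2*J)) = 2 - (-6 + J)*(F + J)/(2*J))
(x(N(5), 76) + Z(V(-11, 8))) - 1*21461 = ((5 - ½*76 - 5 + 3*76/(2*5)) + 8²) - 1*21461 = ((5 - 38 - ½*10 + 3*76/10) + 64) - 21461 = ((5 - 38 - 5 + 3*76*(⅒)) + 64) - 21461 = ((5 - 38 - 5 + 114/5) + 64) - 21461 = (-76/5 + 64) - 21461 = 244/5 - 21461 = -107061/5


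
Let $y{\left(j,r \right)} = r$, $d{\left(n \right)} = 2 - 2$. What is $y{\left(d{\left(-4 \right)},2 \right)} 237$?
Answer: $474$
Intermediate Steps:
$d{\left(n \right)} = 0$
$y{\left(d{\left(-4 \right)},2 \right)} 237 = 2 \cdot 237 = 474$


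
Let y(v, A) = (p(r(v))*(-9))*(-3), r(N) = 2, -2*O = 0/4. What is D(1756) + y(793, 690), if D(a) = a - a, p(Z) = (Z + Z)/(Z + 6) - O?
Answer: 27/2 ≈ 13.500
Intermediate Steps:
O = 0 (O = -0/4 = -1/2*0 = 0)
p(Z) = 2*Z/(6 + Z) (p(Z) = (Z + Z)/(Z + 6) - 1*0 = (2*Z)/(6 + Z) + 0 = 2*Z/(6 + Z) + 0 = 2*Z/(6 + Z))
y(v, A) = 27/2 (y(v, A) = ((2*2/(6 + 2))*(-9))*(-3) = ((2*2/8)*(-9))*(-3) = ((2*2*(1/8))*(-9))*(-3) = ((1/2)*(-9))*(-3) = -9/2*(-3) = 27/2)
D(a) = 0
D(1756) + y(793, 690) = 0 + 27/2 = 27/2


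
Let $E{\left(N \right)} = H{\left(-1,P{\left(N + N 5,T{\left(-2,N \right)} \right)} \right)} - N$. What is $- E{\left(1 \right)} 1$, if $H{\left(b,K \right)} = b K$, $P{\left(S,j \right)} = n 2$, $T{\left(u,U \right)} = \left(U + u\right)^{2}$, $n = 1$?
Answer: $3$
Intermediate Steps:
$P{\left(S,j \right)} = 2$ ($P{\left(S,j \right)} = 1 \cdot 2 = 2$)
$H{\left(b,K \right)} = K b$
$E{\left(N \right)} = -2 - N$ ($E{\left(N \right)} = 2 \left(-1\right) - N = -2 - N$)
$- E{\left(1 \right)} 1 = - (-2 - 1) 1 = \left(-1\right) \left(-3\right) 1 = 3 \cdot 1 = 3$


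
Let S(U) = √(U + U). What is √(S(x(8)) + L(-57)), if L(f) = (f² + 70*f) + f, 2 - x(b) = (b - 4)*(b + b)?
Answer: √(-798 + 2*I*√31) ≈ 0.1971 + 28.25*I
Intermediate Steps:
x(b) = 2 - 2*b*(-4 + b) (x(b) = 2 - (b - 4)*(b + b) = 2 - (-4 + b)*2*b = 2 - 2*b*(-4 + b))
S(U) = √2*√U (S(U) = √(2*U) = √2*√U)
L(f) = f² + 71*f
√(S(x(8)) + L(-57)) = √(√2*√(2 - 2*8² + 8*8) - 57*(71 - 57)) = √(√2*√(2 - 2*64 + 64) - 57*14) = √(√2*√(2 - 128 + 64) - 798) = √(√2*√(-62) - 798) = √(√2*(I*√62) - 798) = √(2*I*√31 - 798) = √(-798 + 2*I*√31)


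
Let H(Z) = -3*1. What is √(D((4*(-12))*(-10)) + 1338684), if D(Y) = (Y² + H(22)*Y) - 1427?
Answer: √1566217 ≈ 1251.5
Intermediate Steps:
H(Z) = -3
D(Y) = -1427 + Y² - 3*Y (D(Y) = (Y² - 3*Y) - 1427 = -1427 + Y² - 3*Y)
√(D((4*(-12))*(-10)) + 1338684) = √((-1427 + ((4*(-12))*(-10))² - 3*4*(-12)*(-10)) + 1338684) = √((-1427 + (-48*(-10))² - (-144)*(-10)) + 1338684) = √((-1427 + 480² - 3*480) + 1338684) = √((-1427 + 230400 - 1440) + 1338684) = √(227533 + 1338684) = √1566217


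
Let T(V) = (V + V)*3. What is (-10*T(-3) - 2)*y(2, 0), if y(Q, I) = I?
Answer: 0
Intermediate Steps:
T(V) = 6*V (T(V) = (2*V)*3 = 6*V)
(-10*T(-3) - 2)*y(2, 0) = (-60*(-3) - 2)*0 = (-10*(-18) - 2)*0 = (180 - 2)*0 = 178*0 = 0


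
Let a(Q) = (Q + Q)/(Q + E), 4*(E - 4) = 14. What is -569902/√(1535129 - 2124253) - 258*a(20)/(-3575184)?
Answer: 86/819313 + 284951*I*√147281/147281 ≈ 0.00010497 + 742.5*I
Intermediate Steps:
E = 15/2 (E = 4 + (¼)*14 = 4 + 7/2 = 15/2 ≈ 7.5000)
a(Q) = 2*Q/(15/2 + Q) (a(Q) = (Q + Q)/(Q + 15/2) = (2*Q)/(15/2 + Q) = 2*Q/(15/2 + Q))
-569902/√(1535129 - 2124253) - 258*a(20)/(-3575184) = -569902/√(1535129 - 2124253) - 1032*20/(15 + 2*20)/(-3575184) = -569902*(-I*√147281/294562) - 1032*20/(15 + 40)*(-1/3575184) = -569902*(-I*√147281/294562) - 1032*20/55*(-1/3575184) = -(-284951)*I*√147281/147281 - 1032*20/55*(-1/3575184) = 284951*I*√147281/147281 - 258*16/11*(-1/3575184) = 284951*I*√147281/147281 - 4128/11*(-1/3575184) = 284951*I*√147281/147281 + 86/819313 = 86/819313 + 284951*I*√147281/147281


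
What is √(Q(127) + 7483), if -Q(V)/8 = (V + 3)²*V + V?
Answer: I*√17163933 ≈ 4142.9*I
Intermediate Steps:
Q(V) = -8*V - 8*V*(3 + V)² (Q(V) = -8*((V + 3)²*V + V) = -8*((3 + V)²*V + V) = -8*(V*(3 + V)² + V) = -8*(V + V*(3 + V)²) = -8*V - 8*V*(3 + V)²)
√(Q(127) + 7483) = √(-8*127*(1 + (3 + 127)²) + 7483) = √(-8*127*(1 + 130²) + 7483) = √(-8*127*(1 + 16900) + 7483) = √(-8*127*16901 + 7483) = √(-17171416 + 7483) = √(-17163933) = I*√17163933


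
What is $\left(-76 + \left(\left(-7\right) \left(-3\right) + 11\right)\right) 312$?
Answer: $-13728$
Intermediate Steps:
$\left(-76 + \left(\left(-7\right) \left(-3\right) + 11\right)\right) 312 = \left(-76 + \left(21 + 11\right)\right) 312 = \left(-76 + 32\right) 312 = \left(-44\right) 312 = -13728$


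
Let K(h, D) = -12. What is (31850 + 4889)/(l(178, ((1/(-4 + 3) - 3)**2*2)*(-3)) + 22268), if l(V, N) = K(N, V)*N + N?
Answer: 36739/23324 ≈ 1.5752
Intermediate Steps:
l(V, N) = -11*N (l(V, N) = -12*N + N = -11*N)
(31850 + 4889)/(l(178, ((1/(-4 + 3) - 3)**2*2)*(-3)) + 22268) = (31850 + 4889)/(-11*(1/(-4 + 3) - 3)**2*2*(-3) + 22268) = 36739/(-11*(1/(-1) - 3)**2*2*(-3) + 22268) = 36739/(-11*(-1 - 3)**2*2*(-3) + 22268) = 36739/(-11*(-4)**2*2*(-3) + 22268) = 36739/(-11*16*2*(-3) + 22268) = 36739/(-352*(-3) + 22268) = 36739/(-11*(-96) + 22268) = 36739/(1056 + 22268) = 36739/23324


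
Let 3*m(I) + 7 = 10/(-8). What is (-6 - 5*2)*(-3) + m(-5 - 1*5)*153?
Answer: -1491/4 ≈ -372.75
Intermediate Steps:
m(I) = -11/4 (m(I) = -7/3 + (10/(-8))/3 = -7/3 + (10*(-⅛))/3 = -7/3 + (⅓)*(-5/4) = -7/3 - 5/12 = -11/4)
(-6 - 5*2)*(-3) + m(-5 - 1*5)*153 = (-6 - 5*2)*(-3) - 11/4*153 = (-6 - 10)*(-3) - 1683/4 = -16*(-3) - 1683/4 = 48 - 1683/4 = -1491/4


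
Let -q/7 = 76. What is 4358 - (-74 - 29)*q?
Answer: -50438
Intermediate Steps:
q = -532 (q = -7*76 = -532)
4358 - (-74 - 29)*q = 4358 - (-74 - 29)*(-532) = 4358 - (-103)*(-532) = 4358 - 1*54796 = 4358 - 54796 = -50438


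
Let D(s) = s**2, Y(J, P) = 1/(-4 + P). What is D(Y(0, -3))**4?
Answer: 1/5764801 ≈ 1.7347e-7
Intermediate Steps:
D(Y(0, -3))**4 = ((1/(-4 - 3))**2)**4 = ((1/(-7))**2)**4 = ((-1/7)**2)**4 = (1/49)**4 = 1/5764801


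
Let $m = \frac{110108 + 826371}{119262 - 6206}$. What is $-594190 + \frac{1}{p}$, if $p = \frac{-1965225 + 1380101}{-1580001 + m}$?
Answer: $- \frac{39306546903078783}{66151778944} \approx -5.9419 \cdot 10^{5}$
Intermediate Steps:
$m = \frac{936479}{113056} \approx 8.2833$
$p = \frac{66151778944}{178627656577}$ ($p = \frac{-1965225 + 1380101}{-1580001 + \frac{936479}{113056}} = - \frac{585124}{- \frac{178627656577}{113056}} = \left(-585124\right) \left(- \frac{113056}{178627656577}\right) = \frac{66151778944}{178627656577} \approx 0.37033$)
$-594190 + \frac{1}{p} = -594190 + \frac{1}{\frac{66151778944}{178627656577}} = -594190 + \frac{178627656577}{66151778944} = - \frac{39306546903078783}{66151778944}$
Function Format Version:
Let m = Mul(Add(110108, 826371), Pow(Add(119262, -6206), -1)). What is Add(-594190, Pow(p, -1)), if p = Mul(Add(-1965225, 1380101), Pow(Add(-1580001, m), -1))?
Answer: Rational(-39306546903078783, 66151778944) ≈ -5.9419e+5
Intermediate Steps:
m = Rational(936479, 113056) (m = Mul(936479, Pow(113056, -1)) = Mul(936479, Rational(1, 113056)) = Rational(936479, 113056) ≈ 8.2833)
p = Rational(66151778944, 178627656577) (p = Mul(Add(-1965225, 1380101), Pow(Add(-1580001, Rational(936479, 113056)), -1)) = Mul(-585124, Pow(Rational(-178627656577, 113056), -1)) = Mul(-585124, Rational(-113056, 178627656577)) = Rational(66151778944, 178627656577) ≈ 0.37033)
Add(-594190, Pow(p, -1)) = Add(-594190, Pow(Rational(66151778944, 178627656577), -1)) = Add(-594190, Rational(178627656577, 66151778944)) = Rational(-39306546903078783, 66151778944)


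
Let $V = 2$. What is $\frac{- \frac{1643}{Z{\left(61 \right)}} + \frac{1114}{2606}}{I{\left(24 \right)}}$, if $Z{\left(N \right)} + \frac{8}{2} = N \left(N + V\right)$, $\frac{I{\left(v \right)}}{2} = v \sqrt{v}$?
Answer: $- \frac{1253 \sqrt{6}}{1440638496} \approx -2.1305 \cdot 10^{-6}$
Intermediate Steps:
$I{\left(v \right)} = 2 v^{\frac{3}{2}}$ ($I{\left(v \right)} = 2 v \sqrt{v} = 2 v^{\frac{3}{2}}$)
$Z{\left(N \right)} = -4 + N \left(2 + N\right)$ ($Z{\left(N \right)} = -4 + N \left(N + 2\right) = -4 + N \left(2 + N\right)$)
$\frac{- \frac{1643}{Z{\left(61 \right)}} + \frac{1114}{2606}}{I{\left(24 \right)}} = \frac{- \frac{1643}{-4 + 61^{2} + 2 \cdot 61} + \frac{1114}{2606}}{2 \cdot 24^{\frac{3}{2}}} = \frac{- \frac{1643}{-4 + 3721 + 122} + 1114 \cdot \frac{1}{2606}}{2 \cdot 48 \sqrt{6}} = \frac{- \frac{1643}{3839} + \frac{557}{1303}}{96 \sqrt{6}} = \left(\left(-1643\right) \frac{1}{3839} + \frac{557}{1303}\right) \frac{\sqrt{6}}{576} = \left(- \frac{1643}{3839} + \frac{557}{1303}\right) \frac{\sqrt{6}}{576} = - \frac{2506 \frac{\sqrt{6}}{576}}{5002217} = - \frac{1253 \sqrt{6}}{1440638496}$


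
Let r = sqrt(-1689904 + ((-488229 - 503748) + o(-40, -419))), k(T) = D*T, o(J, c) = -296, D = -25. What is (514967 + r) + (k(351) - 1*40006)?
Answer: 466186 + I*sqrt(2682177) ≈ 4.6619e+5 + 1637.7*I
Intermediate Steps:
k(T) = -25*T
r = I*sqrt(2682177) (r = sqrt(-1689904 + ((-488229 - 503748) - 296)) = sqrt(-1689904 + (-991977 - 296)) = sqrt(-1689904 - 992273) = sqrt(-2682177) = I*sqrt(2682177) ≈ 1637.7*I)
(514967 + r) + (k(351) - 1*40006) = (514967 + I*sqrt(2682177)) + (-25*351 - 1*40006) = (514967 + I*sqrt(2682177)) + (-8775 - 40006) = (514967 + I*sqrt(2682177)) - 48781 = 466186 + I*sqrt(2682177)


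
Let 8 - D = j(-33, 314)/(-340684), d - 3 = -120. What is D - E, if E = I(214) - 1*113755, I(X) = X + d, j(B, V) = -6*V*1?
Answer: 9681046415/85171 ≈ 1.1367e+5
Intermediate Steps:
d = -117 (d = 3 - 120 = -117)
j(B, V) = -6*V
I(X) = -117 + X (I(X) = X - 117 = -117 + X)
E = -113658 (E = (-117 + 214) - 1*113755 = 97 - 113755 = -113658)
D = 680897/85171 (D = 8 - (-6*314)/(-340684) = 8 - (-1884)*(-1)/340684 = 8 - 1*471/85171 = 8 - 471/85171 = 680897/85171 ≈ 7.9945)
D - E = 680897/85171 - 1*(-113658) = 680897/85171 + 113658 = 9681046415/85171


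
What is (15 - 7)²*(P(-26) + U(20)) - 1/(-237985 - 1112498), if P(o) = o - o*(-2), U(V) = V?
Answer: -5012992895/1350483 ≈ -3712.0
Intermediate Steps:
P(o) = 3*o (P(o) = o - (-2)*o = o + 2*o = 3*o)
(15 - 7)²*(P(-26) + U(20)) - 1/(-237985 - 1112498) = (15 - 7)²*(3*(-26) + 20) - 1/(-237985 - 1112498) = 8²*(-78 + 20) - 1/(-1350483) = 64*(-58) - 1*(-1/1350483) = -3712 + 1/1350483 = -5012992895/1350483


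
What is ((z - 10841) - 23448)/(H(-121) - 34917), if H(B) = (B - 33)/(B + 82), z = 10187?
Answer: 939978/1361609 ≈ 0.69034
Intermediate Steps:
H(B) = (-33 + B)/(82 + B)
((z - 10841) - 23448)/(H(-121) - 34917) = ((10187 - 10841) - 23448)/((-33 - 121)/(82 - 121) - 34917) = (-654 - 23448)/(-154/(-39) - 34917) = -24102/(-1/39*(-154) - 34917) = -24102/(154/39 - 34917) = -24102/(-1361609/39) = -24102*(-39/1361609) = 939978/1361609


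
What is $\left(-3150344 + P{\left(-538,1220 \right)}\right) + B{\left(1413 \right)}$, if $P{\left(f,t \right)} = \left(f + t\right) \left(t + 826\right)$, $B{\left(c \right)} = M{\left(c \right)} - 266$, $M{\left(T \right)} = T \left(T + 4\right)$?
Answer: $246983$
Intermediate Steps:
$M{\left(T \right)} = T \left(4 + T\right)$
$B{\left(c \right)} = -266 + c \left(4 + c\right)$ ($B{\left(c \right)} = c \left(4 + c\right) - 266 = -266 + c \left(4 + c\right)$)
$P{\left(f,t \right)} = \left(826 + t\right) \left(f + t\right)$ ($P{\left(f,t \right)} = \left(f + t\right) \left(826 + t\right) = \left(826 + t\right) \left(f + t\right)$)
$\left(-3150344 + P{\left(-538,1220 \right)}\right) + B{\left(1413 \right)} = \left(-3150344 + \left(1220^{2} + 826 \left(-538\right) + 826 \cdot 1220 - 656360\right)\right) - \left(266 - 1413 \left(4 + 1413\right)\right) = \left(-3150344 + \left(1488400 - 444388 + 1007720 - 656360\right)\right) + \left(-266 + 1413 \cdot 1417\right) = \left(-3150344 + 1395372\right) + \left(-266 + 2002221\right) = -1754972 + 2001955 = 246983$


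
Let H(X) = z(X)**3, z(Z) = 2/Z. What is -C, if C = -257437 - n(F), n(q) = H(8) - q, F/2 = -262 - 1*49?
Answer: 16515777/64 ≈ 2.5806e+5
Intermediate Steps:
F = -622 (F = 2*(-262 - 1*49) = 2*(-262 - 49) = 2*(-311) = -622)
H(X) = 8/X**3 (H(X) = (2/X)**3 = 8/X**3)
n(q) = 1/64 - q (n(q) = 8/8**3 - q = 8*(1/512) - q = 1/64 - q)
C = -16515777/64 (C = -257437 - (1/64 - 1*(-622)) = -257437 - (1/64 + 622) = -257437 - 1*39809/64 = -257437 - 39809/64 = -16515777/64 ≈ -2.5806e+5)
-C = -1*(-16515777/64) = 16515777/64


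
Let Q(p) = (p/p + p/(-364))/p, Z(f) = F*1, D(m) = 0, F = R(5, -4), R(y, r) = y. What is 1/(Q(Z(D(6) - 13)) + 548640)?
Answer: 1820/998525159 ≈ 1.8227e-6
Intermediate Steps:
F = 5
Z(f) = 5 (Z(f) = 5*1 = 5)
Q(p) = (1 - p/364)/p (Q(p) = (1 + p*(-1/364))/p = (1 - p/364)/p)
1/(Q(Z(D(6) - 13)) + 548640) = 1/((1/364)*(364 - 1*5)/5 + 548640) = 1/((1/364)*(⅕)*(364 - 5) + 548640) = 1/((1/364)*(⅕)*359 + 548640) = 1/(359/1820 + 548640) = 1/(998525159/1820) = 1820/998525159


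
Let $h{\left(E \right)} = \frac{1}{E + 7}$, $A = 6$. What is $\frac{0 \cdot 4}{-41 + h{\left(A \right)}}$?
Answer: $0$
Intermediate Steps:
$h{\left(E \right)} = \frac{1}{7 + E}$
$\frac{0 \cdot 4}{-41 + h{\left(A \right)}} = \frac{0 \cdot 4}{-41 + \frac{1}{7 + 6}} = \frac{0}{-41 + \frac{1}{13}} = \frac{0}{- \frac{532}{13}} = 0 \left(- \frac{13}{532}\right) = 0$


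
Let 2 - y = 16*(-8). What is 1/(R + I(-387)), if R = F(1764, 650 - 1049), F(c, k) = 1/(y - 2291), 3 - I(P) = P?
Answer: 2161/842789 ≈ 0.0025641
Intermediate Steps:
y = 130 (y = 2 - 16*(-8) = 2 - 1*(-128) = 2 + 128 = 130)
I(P) = 3 - P
F(c, k) = -1/2161 (F(c, k) = 1/(130 - 2291) = 1/(-2161) = -1/2161)
R = -1/2161 ≈ -0.00046275
1/(R + I(-387)) = 1/(-1/2161 + (3 - 1*(-387))) = 1/(-1/2161 + (3 + 387)) = 1/(-1/2161 + 390) = 1/(842789/2161) = 2161/842789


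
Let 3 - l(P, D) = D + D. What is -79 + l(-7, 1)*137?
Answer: 58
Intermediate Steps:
l(P, D) = 3 - 2*D (l(P, D) = 3 - (D + D) = 3 - 2*D)
-79 + l(-7, 1)*137 = -79 + (3 - 2*1)*137 = -79 + (3 - 2)*137 = -79 + 1*137 = -79 + 137 = 58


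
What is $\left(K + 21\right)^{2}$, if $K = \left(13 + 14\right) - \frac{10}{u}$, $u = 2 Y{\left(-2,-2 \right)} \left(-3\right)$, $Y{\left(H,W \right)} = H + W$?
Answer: $\frac{326041}{144} \approx 2264.2$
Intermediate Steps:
$u = 24$ ($u = 2 \left(-2 - 2\right) \left(-3\right) = 2 \left(-4\right) \left(-3\right) = \left(-8\right) \left(-3\right) = 24$)
$K = \frac{319}{12}$ ($K = \left(13 + 14\right) - \frac{10}{24} = 27 - \frac{5}{12} = \frac{319}{12} \approx 26.583$)
$\left(K + 21\right)^{2} = \left(\frac{319}{12} + 21\right)^{2} = \left(\frac{571}{12}\right)^{2} = \frac{326041}{144}$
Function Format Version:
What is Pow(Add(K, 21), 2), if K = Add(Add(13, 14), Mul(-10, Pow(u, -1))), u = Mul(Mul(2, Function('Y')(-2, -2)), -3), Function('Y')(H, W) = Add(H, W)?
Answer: Rational(326041, 144) ≈ 2264.2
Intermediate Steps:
u = 24 (u = Mul(Mul(2, Add(-2, -2)), -3) = Mul(Mul(2, -4), -3) = Mul(-8, -3) = 24)
K = Rational(319, 12) (K = Add(Add(13, 14), Mul(-10, Pow(24, -1))) = Add(27, Mul(-10, Rational(1, 24))) = Add(27, Rational(-5, 12)) = Rational(319, 12) ≈ 26.583)
Pow(Add(K, 21), 2) = Pow(Add(Rational(319, 12), 21), 2) = Pow(Rational(571, 12), 2) = Rational(326041, 144)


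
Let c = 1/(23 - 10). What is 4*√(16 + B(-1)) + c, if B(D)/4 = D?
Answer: 1/13 + 8*√3 ≈ 13.933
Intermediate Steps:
B(D) = 4*D
c = 1/13 ≈ 0.076923
4*√(16 + B(-1)) + c = 4*√(16 + 4*(-1)) + 1/13 = 4*√(16 - 4) + 1/13 = 4*√12 + 1/13 = 4*(2*√3) + 1/13 = 8*√3 + 1/13 = 1/13 + 8*√3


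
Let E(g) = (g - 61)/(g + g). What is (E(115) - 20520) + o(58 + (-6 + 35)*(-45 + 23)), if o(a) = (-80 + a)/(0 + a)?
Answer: -68429622/3335 ≈ -20519.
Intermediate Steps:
E(g) = (-61 + g)/(2*g) (E(g) = (-61 + g)/((2*g)) = (-61 + g)*(1/(2*g)) = (-61 + g)/(2*g))
o(a) = (-80 + a)/a
(E(115) - 20520) + o(58 + (-6 + 35)*(-45 + 23)) = ((½)*(-61 + 115)/115 - 20520) + (-80 + (58 + (-6 + 35)*(-45 + 23)))/(58 + (-6 + 35)*(-45 + 23)) = ((½)*(1/115)*54 - 20520) + (-80 + (58 + 29*(-22)))/(58 + 29*(-22)) = (27/115 - 20520) + (-80 + (58 - 638))/(58 - 638) = -2359773/115 + (-80 - 580)/(-580) = -2359773/115 - 1/580*(-660) = -2359773/115 + 33/29 = -68429622/3335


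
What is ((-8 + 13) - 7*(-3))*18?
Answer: 468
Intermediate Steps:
((-8 + 13) - 7*(-3))*18 = (5 + 21)*18 = 26*18 = 468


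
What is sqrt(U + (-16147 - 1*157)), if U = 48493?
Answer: sqrt(32189) ≈ 179.41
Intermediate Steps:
sqrt(U + (-16147 - 1*157)) = sqrt(48493 + (-16147 - 1*157)) = sqrt(48493 + (-16147 - 157)) = sqrt(48493 - 16304) = sqrt(32189)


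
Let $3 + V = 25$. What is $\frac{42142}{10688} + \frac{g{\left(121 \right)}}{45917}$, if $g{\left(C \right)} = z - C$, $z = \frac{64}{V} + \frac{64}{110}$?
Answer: $\frac{53178902613}{13495924640} \approx 3.9404$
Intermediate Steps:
$V = 22$ ($V = -3 + 25 = 22$)
$z = \frac{192}{55}$ ($z = \frac{64}{22} + \frac{64}{110} = 64 \cdot \frac{1}{22} + 64 \cdot \frac{1}{110} = \frac{32}{11} + \frac{32}{55} = \frac{192}{55} \approx 3.4909$)
$g{\left(C \right)} = \frac{192}{55} - C$
$\frac{42142}{10688} + \frac{g{\left(121 \right)}}{45917} = \frac{42142}{10688} + \frac{\frac{192}{55} - 121}{45917} = 42142 \cdot \frac{1}{10688} + \left(\frac{192}{55} - 121\right) \frac{1}{45917} = \frac{21071}{5344} - \frac{6463}{2525435} = \frac{53178902613}{13495924640}$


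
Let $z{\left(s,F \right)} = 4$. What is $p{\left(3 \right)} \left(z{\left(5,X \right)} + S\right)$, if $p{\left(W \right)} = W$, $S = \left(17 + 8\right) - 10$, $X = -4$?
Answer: $57$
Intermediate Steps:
$S = 15$ ($S = 25 - 10 = 15$)
$p{\left(3 \right)} \left(z{\left(5,X \right)} + S\right) = 3 \left(4 + 15\right) = 3 \cdot 19 = 57$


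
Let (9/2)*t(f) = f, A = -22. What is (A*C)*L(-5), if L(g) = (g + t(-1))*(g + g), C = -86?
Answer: 889240/9 ≈ 98805.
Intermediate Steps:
t(f) = 2*f/9
L(g) = 2*g*(-2/9 + g) (L(g) = (g + (2/9)*(-1))*(g + g) = (g - 2/9)*(2*g) = (-2/9 + g)*(2*g) = 2*g*(-2/9 + g))
(A*C)*L(-5) = (-22*(-86))*((2/9)*(-5)*(-2 + 9*(-5))) = 1892*((2/9)*(-5)*(-2 - 45)) = 1892*((2/9)*(-5)*(-47)) = 1892*(470/9) = 889240/9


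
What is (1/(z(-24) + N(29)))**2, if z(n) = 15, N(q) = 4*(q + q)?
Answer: 1/61009 ≈ 1.6391e-5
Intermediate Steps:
N(q) = 8*q (N(q) = 4*(2*q) = 8*q)
(1/(z(-24) + N(29)))**2 = (1/(15 + 8*29))**2 = (1/(15 + 232))**2 = (1/247)**2 = 1/61009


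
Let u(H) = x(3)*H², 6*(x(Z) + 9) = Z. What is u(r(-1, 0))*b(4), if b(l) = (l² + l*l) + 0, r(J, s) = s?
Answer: 0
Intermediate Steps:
x(Z) = -9 + Z/6
b(l) = 2*l² (b(l) = (l² + l²) + 0 = 2*l² + 0 = 2*l²)
u(H) = -17*H²/2 (u(H) = (-9 + (⅙)*3)*H² = (-9 + ½)*H² = -17*H²/2)
u(r(-1, 0))*b(4) = (-17/2*0²)*(2*4²) = (-17/2*0)*(2*16) = 0*32 = 0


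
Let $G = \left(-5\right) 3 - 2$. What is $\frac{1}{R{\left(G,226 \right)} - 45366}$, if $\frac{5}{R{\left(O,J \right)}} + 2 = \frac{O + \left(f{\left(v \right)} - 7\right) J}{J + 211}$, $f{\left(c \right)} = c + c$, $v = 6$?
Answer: $- \frac{239}{10840289} \approx -2.2047 \cdot 10^{-5}$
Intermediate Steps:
$f{\left(c \right)} = 2 c$
$G = -17$ ($G = -15 - 2 = -17$)
$R{\left(O,J \right)} = \frac{5}{-2 + \frac{O + 5 J}{211 + J}}$ ($R{\left(O,J \right)} = \frac{5}{-2 + \frac{O + \left(2 \cdot 6 - 7\right) J}{J + 211}} = \frac{5}{-2 + \frac{O + \left(12 - 7\right) J}{211 + J}} = \frac{5}{-2 + \frac{O + 5 J}{211 + J}}$)
$\frac{1}{R{\left(G,226 \right)} - 45366} = \frac{1}{\frac{5 \left(211 + 226\right)}{-422 - 17 + 3 \cdot 226} - 45366} = \frac{1}{5 \frac{1}{-422 - 17 + 678} \cdot 437 - 45366} = \frac{1}{5 \cdot \frac{1}{239} \cdot 437 - 45366} = \frac{1}{\frac{2185}{239} - 45366} = \frac{1}{- \frac{10840289}{239}} = - \frac{239}{10840289}$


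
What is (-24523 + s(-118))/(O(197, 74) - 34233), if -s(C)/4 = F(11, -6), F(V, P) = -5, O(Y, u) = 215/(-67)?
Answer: 1641701/2293826 ≈ 0.71570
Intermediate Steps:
O(Y, u) = -215/67 (O(Y, u) = 215*(-1/67) = -215/67)
s(C) = 20 (s(C) = -4*(-5) = 20)
(-24523 + s(-118))/(O(197, 74) - 34233) = (-24523 + 20)/(-215/67 - 34233) = -24503/(-2293826/67) = -24503*(-67/2293826) = 1641701/2293826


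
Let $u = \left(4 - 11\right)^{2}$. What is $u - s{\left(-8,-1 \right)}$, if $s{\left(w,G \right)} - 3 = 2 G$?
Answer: $48$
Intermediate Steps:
$s{\left(w,G \right)} = 3 + 2 G$
$u = 49$ ($u = \left(-7\right)^{2} = 49$)
$u - s{\left(-8,-1 \right)} = 49 - \left(3 + 2 \left(-1\right)\right) = 49 - \left(3 - 2\right) = 49 - 1 = 48$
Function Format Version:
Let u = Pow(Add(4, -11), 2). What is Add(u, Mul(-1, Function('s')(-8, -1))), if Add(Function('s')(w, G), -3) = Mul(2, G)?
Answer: 48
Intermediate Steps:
Function('s')(w, G) = Add(3, Mul(2, G))
u = 49 (u = Pow(-7, 2) = 49)
Add(u, Mul(-1, Function('s')(-8, -1))) = Add(49, Mul(-1, Add(3, Mul(2, -1)))) = Add(49, Mul(-1, Add(3, -2))) = Add(49, Mul(-1, 1)) = Add(49, -1) = 48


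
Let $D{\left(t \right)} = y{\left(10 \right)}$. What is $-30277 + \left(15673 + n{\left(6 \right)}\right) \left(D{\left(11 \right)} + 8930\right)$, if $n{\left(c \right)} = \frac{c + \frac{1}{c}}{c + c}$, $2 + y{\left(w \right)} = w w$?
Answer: $\frac{2546463715}{18} \approx 1.4147 \cdot 10^{8}$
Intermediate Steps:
$y{\left(w \right)} = -2 + w^{2}$ ($y{\left(w \right)} = -2 + w w = -2 + w^{2}$)
$n{\left(c \right)} = \frac{c + \frac{1}{c}}{2 c}$
$D{\left(t \right)} = 98$ ($D{\left(t \right)} = -2 + 10^{2} = -2 + 100 = 98$)
$-30277 + \left(15673 + n{\left(6 \right)}\right) \left(D{\left(11 \right)} + 8930\right) = -30277 + \left(15673 + \frac{1 + 6^{2}}{2 \cdot 36}\right) \left(98 + 8930\right) = -30277 + \left(15673 + \frac{1}{2} \cdot \frac{1}{36} \left(1 + 36\right)\right) 9028 = -30277 + \left(15673 + \frac{1}{2} \cdot \frac{1}{36} \cdot 37\right) 9028 = -30277 + \left(15673 + \frac{37}{72}\right) 9028 = -30277 + \frac{1128493}{72} \cdot 9028 = -30277 + \frac{2547008701}{18} = \frac{2546463715}{18}$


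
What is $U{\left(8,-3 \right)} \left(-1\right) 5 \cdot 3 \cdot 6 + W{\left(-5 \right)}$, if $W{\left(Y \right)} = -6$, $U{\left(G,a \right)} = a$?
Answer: $264$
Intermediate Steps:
$U{\left(8,-3 \right)} \left(-1\right) 5 \cdot 3 \cdot 6 + W{\left(-5 \right)} = - 3 \left(-1\right) 5 \cdot 3 \cdot 6 - 6 = - 3 \left(-5\right) 3 \cdot 6 - 6 = - 3 \left(\left(-15\right) 6\right) - 6 = \left(-3\right) \left(-90\right) - 6 = 270 - 6 = 264$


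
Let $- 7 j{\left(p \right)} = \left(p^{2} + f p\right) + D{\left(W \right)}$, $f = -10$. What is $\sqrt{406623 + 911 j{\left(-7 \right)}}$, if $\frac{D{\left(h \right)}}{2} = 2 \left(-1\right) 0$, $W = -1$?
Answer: $4 \sqrt{24446} \approx 625.41$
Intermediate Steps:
$D{\left(h \right)} = 0$ ($D{\left(h \right)} = 2 \cdot 2 \left(-1\right) 0 = 2 \left(\left(-2\right) 0\right) = 2 \cdot 0 = 0$)
$j{\left(p \right)} = - \frac{p^{2}}{7} + \frac{10 p}{7}$ ($j{\left(p \right)} = - \frac{\left(p^{2} - 10 p\right) + 0}{7} = - \frac{p^{2} - 10 p}{7} = - \frac{p^{2}}{7} + \frac{10 p}{7}$)
$\sqrt{406623 + 911 j{\left(-7 \right)}} = \sqrt{406623 + 911 \cdot \frac{1}{7} \left(-7\right) \left(10 - -7\right)} = \sqrt{406623 + 911 \cdot \frac{1}{7} \left(-7\right) \left(10 + 7\right)} = \sqrt{406623 + 911 \cdot \frac{1}{7} \left(-7\right) 17} = \sqrt{406623 + 911 \left(-17\right)} = \sqrt{406623 - 15487} = \sqrt{391136} = 4 \sqrt{24446}$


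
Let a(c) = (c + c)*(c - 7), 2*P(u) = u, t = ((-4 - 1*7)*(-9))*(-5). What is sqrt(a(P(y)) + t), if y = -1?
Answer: 5*I*sqrt(78)/2 ≈ 22.079*I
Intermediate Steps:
t = -495 (t = ((-4 - 7)*(-9))*(-5) = -11*(-9)*(-5) = 99*(-5) = -495)
P(u) = u/2
a(c) = 2*c*(-7 + c) (a(c) = (2*c)*(-7 + c) = 2*c*(-7 + c))
sqrt(a(P(y)) + t) = sqrt(2*((1/2)*(-1))*(-7 + (1/2)*(-1)) - 495) = sqrt(2*(-1/2)*(-7 - 1/2) - 495) = sqrt(2*(-1/2)*(-15/2) - 495) = sqrt(15/2 - 495) = sqrt(-975/2) = 5*I*sqrt(78)/2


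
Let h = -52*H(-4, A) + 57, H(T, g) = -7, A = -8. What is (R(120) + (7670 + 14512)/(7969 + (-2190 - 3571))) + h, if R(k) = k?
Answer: 202785/368 ≈ 551.05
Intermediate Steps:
h = 421 (h = -52*(-7) + 57 = 364 + 57 = 421)
(R(120) + (7670 + 14512)/(7969 + (-2190 - 3571))) + h = (120 + (7670 + 14512)/(7969 + (-2190 - 3571))) + 421 = (120 + 22182/(7969 - 5761)) + 421 = (120 + 22182/2208) + 421 = (120 + 22182*(1/2208)) + 421 = (120 + 3697/368) + 421 = 47857/368 + 421 = 202785/368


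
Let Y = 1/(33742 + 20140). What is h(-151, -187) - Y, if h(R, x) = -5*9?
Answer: -2424691/53882 ≈ -45.000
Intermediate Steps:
h(R, x) = -45
Y = 1/53882 ≈ 1.8559e-5
h(-151, -187) - Y = -45 - 1*1/53882 = -45 - 1/53882 = -2424691/53882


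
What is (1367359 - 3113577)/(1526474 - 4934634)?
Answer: 873109/1704080 ≈ 0.51236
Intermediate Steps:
(1367359 - 3113577)/(1526474 - 4934634) = -1746218/(-3408160) = -1746218*(-1/3408160) = 873109/1704080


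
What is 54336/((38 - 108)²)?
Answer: 13584/1225 ≈ 11.089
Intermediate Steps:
54336/((38 - 108)²) = 54336/((-70)²) = 54336/4900 = 54336*(1/4900) = 13584/1225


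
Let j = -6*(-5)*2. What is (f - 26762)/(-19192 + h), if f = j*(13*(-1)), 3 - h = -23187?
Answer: -13771/1999 ≈ -6.8889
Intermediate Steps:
h = 23190 (h = 3 - 1*(-23187) = 3 + 23187 = 23190)
j = 60 (j = 30*2 = 60)
f = -780 (f = 60*(13*(-1)) = 60*(-13) = -780)
(f - 26762)/(-19192 + h) = (-780 - 26762)/(-19192 + 23190) = -27542/3998 = -27542*1/3998 = -13771/1999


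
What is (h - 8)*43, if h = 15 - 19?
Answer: -516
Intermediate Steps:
h = -4
(h - 8)*43 = (-4 - 8)*43 = -12*43 = -516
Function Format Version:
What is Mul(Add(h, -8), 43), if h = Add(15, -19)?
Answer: -516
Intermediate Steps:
h = -4
Mul(Add(h, -8), 43) = Mul(Add(-4, -8), 43) = Mul(-12, 43) = -516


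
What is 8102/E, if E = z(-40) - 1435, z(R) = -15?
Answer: -4051/725 ≈ -5.5876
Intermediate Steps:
E = -1450 (E = -15 - 1435 = -1450)
8102/E = 8102/(-1450) = 8102*(-1/1450) = -4051/725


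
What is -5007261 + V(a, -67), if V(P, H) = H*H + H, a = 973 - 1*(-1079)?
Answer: -5002839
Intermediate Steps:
a = 2052 (a = 973 + 1079 = 2052)
V(P, H) = H + H² (V(P, H) = H² + H = H + H²)
-5007261 + V(a, -67) = -5007261 - 67*(1 - 67) = -5007261 - 67*(-66) = -5007261 + 4422 = -5002839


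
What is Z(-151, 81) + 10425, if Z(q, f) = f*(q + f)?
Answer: 4755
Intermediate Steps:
Z(q, f) = f*(f + q)
Z(-151, 81) + 10425 = 81*(81 - 151) + 10425 = 81*(-70) + 10425 = -5670 + 10425 = 4755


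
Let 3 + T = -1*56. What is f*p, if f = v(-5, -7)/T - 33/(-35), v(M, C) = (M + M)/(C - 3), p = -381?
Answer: -728472/2065 ≈ -352.77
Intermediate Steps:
v(M, C) = 2*M/(-3 + C) (v(M, C) = (2*M)/(-3 + C) = 2*M/(-3 + C))
T = -59 (T = -3 - 1*56 = -3 - 56 = -59)
f = 1912/2065 (f = (2*(-5)/(-3 - 7))/(-59) - 33/(-35) = (2*(-5)/(-10))*(-1/59) - 33*(-1/35) = (2*(-5)*(-⅒))*(-1/59) + 33/35 = 1*(-1/59) + 33/35 = -1/59 + 33/35 = 1912/2065 ≈ 0.92591)
f*p = (1912/2065)*(-381) = -728472/2065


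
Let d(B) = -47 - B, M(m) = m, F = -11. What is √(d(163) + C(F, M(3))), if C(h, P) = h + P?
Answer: I*√218 ≈ 14.765*I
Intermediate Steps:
C(h, P) = P + h
√(d(163) + C(F, M(3))) = √((-47 - 1*163) + (3 - 11)) = √((-47 - 163) - 8) = √(-210 - 8) = √(-218) = I*√218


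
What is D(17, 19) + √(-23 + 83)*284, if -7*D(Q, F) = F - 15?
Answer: -4/7 + 568*√15 ≈ 2199.3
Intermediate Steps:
D(Q, F) = 15/7 - F/7 (D(Q, F) = -(F - 15)/7 = -(-15 + F)/7 = 15/7 - F/7)
D(17, 19) + √(-23 + 83)*284 = (15/7 - ⅐*19) + √(-23 + 83)*284 = (15/7 - 19/7) + √60*284 = -4/7 + (2*√15)*284 = -4/7 + 568*√15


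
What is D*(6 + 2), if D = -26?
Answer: -208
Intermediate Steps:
D*(6 + 2) = -26*(6 + 2) = -26*8 = -208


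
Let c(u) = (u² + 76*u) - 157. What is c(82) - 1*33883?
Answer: -21084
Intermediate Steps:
c(u) = -157 + u² + 76*u
c(82) - 1*33883 = (-157 + 82² + 76*82) - 1*33883 = (-157 + 6724 + 6232) - 33883 = 12799 - 33883 = -21084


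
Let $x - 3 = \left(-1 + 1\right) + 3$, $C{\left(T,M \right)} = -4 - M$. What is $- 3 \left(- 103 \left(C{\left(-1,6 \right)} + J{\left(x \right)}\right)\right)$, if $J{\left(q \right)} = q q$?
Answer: $8034$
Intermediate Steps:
$x = 6$ ($x = 3 + \left(\left(-1 + 1\right) + 3\right) = 3 + \left(0 + 3\right) = 3 + 3 = 6$)
$J{\left(q \right)} = q^{2}$
$- 3 \left(- 103 \left(C{\left(-1,6 \right)} + J{\left(x \right)}\right)\right) = - 3 \left(- 103 \left(\left(-4 - 6\right) + 6^{2}\right)\right) = - 3 \left(- 103 \left(\left(-4 - 6\right) + 36\right)\right) = - 3 \left(- 103 \left(-10 + 36\right)\right) = - 3 \left(\left(-103\right) 26\right) = \left(-3\right) \left(-2678\right) = 8034$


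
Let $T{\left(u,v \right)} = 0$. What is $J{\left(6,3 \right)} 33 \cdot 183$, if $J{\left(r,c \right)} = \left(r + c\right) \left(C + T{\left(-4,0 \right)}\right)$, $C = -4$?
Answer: $-217404$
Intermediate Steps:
$J{\left(r,c \right)} = - 4 c - 4 r$ ($J{\left(r,c \right)} = \left(r + c\right) \left(-4 + 0\right) = \left(c + r\right) \left(-4\right) = - 4 c - 4 r$)
$J{\left(6,3 \right)} 33 \cdot 183 = \left(\left(-4\right) 3 - 24\right) 33 \cdot 183 = \left(-12 - 24\right) 6039 = \left(-36\right) 6039 = -217404$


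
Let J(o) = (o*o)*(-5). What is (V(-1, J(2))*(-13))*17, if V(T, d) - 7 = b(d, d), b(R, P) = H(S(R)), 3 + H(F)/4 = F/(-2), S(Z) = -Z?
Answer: 9945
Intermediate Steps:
J(o) = -5*o**2 (J(o) = o**2*(-5) = -5*o**2)
H(F) = -12 - 2*F (H(F) = -12 + 4*(F/(-2)) = -12 + 4*(F*(-1/2)) = -12 + 4*(-F/2) = -12 - 2*F)
b(R, P) = -12 + 2*R (b(R, P) = -12 - (-2)*R = -12 + 2*R)
V(T, d) = -5 + 2*d (V(T, d) = 7 + (-12 + 2*d) = -5 + 2*d)
(V(-1, J(2))*(-13))*17 = ((-5 + 2*(-5*2**2))*(-13))*17 = ((-5 + 2*(-5*4))*(-13))*17 = ((-5 + 2*(-20))*(-13))*17 = ((-5 - 40)*(-13))*17 = -45*(-13)*17 = 585*17 = 9945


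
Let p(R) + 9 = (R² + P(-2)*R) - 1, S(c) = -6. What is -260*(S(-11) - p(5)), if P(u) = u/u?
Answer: 6760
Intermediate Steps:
P(u) = 1
p(R) = -10 + R + R² (p(R) = -9 + ((R² + 1*R) - 1) = -9 + ((R² + R) - 1) = -9 + ((R + R²) - 1) = -9 + (-1 + R + R²) = -10 + R + R²)
-260*(S(-11) - p(5)) = -260*(-6 - (-10 + 5 + 5²)) = -260*(-6 - (-10 + 5 + 25)) = -260*(-6 - 1*20) = -260*(-6 - 20) = -260*(-26) = 6760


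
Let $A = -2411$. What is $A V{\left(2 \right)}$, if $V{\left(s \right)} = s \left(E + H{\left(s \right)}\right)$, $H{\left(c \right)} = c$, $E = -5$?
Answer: $14466$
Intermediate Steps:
$V{\left(s \right)} = s \left(-5 + s\right)$
$A V{\left(2 \right)} = - 2411 \cdot 2 \left(-5 + 2\right) = - 2411 \cdot 2 \left(-3\right) = \left(-2411\right) \left(-6\right) = 14466$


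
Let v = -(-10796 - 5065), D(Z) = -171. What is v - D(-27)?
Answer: 16032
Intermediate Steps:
v = 15861 (v = -1*(-15861) = 15861)
v - D(-27) = 15861 - 1*(-171) = 15861 + 171 = 16032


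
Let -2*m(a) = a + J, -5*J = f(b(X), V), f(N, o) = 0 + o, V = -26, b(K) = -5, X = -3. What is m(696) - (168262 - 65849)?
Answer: -513818/5 ≈ -1.0276e+5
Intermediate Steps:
f(N, o) = o
J = 26/5 (J = -1/5*(-26) = 26/5 ≈ 5.2000)
m(a) = -13/5 - a/2 (m(a) = -(a + 26/5)/2 = -(26/5 + a)/2 = -13/5 - a/2)
m(696) - (168262 - 65849) = (-13/5 - 1/2*696) - (168262 - 65849) = (-13/5 - 348) - 1*102413 = -1753/5 - 102413 = -513818/5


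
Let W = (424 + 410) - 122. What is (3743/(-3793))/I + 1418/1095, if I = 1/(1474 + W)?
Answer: -8954128336/4153335 ≈ -2155.9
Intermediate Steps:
W = 712 (W = 834 - 122 = 712)
I = 1/2186 (I = 1/(1474 + 712) = 1/2186 ≈ 0.00045746)
(3743/(-3793))/I + 1418/1095 = (3743/(-3793))/(1/2186) + 1418/1095 = (3743*(-1/3793))*2186 + 1418*(1/1095) = -3743/3793*2186 + 1418/1095 = -8182198/3793 + 1418/1095 = -8954128336/4153335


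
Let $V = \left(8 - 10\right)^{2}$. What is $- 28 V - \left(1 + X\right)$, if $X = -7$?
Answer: $-106$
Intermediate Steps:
$V = 4$ ($V = \left(-2\right)^{2} = 4$)
$- 28 V - \left(1 + X\right) = \left(-28\right) 4 - -6 = -112 + \left(-1 + 7\right) = -112 + 6 = -106$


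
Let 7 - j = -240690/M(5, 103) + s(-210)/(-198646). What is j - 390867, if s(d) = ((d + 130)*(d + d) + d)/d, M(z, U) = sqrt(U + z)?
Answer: -77642775719/198646 + 40115*sqrt(3)/3 ≈ -3.6770e+5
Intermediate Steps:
s(d) = (d + 2*d*(130 + d))/d (s(d) = ((130 + d)*(2*d) + d)/d = (2*d*(130 + d) + d)/d = (d + 2*d*(130 + d))/d)
j = 1390363/198646 + 40115*sqrt(3)/3 (j = 7 - (-240690/sqrt(103 + 5) + (261 + 2*(-210))/(-198646)) = 7 - (-240690*sqrt(3)/18 + (261 - 420)*(-1/198646)) = 7 - (-240690*sqrt(3)/18 - 159*(-1/198646)) = 7 - (-40115*sqrt(3)/3 + 159/198646) = 7 - (159/198646 - 40115*sqrt(3)/3) = 7 + (-159/198646 + 40115*sqrt(3)/3) = 1390363/198646 + 40115*sqrt(3)/3 ≈ 23167.)
j - 390867 = (1390363/198646 + 40115*sqrt(3)/3) - 390867 = -77642775719/198646 + 40115*sqrt(3)/3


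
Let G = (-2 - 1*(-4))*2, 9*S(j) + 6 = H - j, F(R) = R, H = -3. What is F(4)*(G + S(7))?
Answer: 80/9 ≈ 8.8889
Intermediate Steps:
S(j) = -1 - j/9 (S(j) = -⅔ + (-3 - j)/9 = -⅔ + (-⅓ - j/9) = -1 - j/9)
G = 4 (G = (-2 + 4)*2 = 2*2 = 4)
F(4)*(G + S(7)) = 4*(4 + (-1 - ⅑*7)) = 4*(4 + (-1 - 7/9)) = 4*(4 - 16/9) = 4*(20/9) = 80/9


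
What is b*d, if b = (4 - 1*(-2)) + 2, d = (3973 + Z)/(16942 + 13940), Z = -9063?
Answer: -20360/15441 ≈ -1.3186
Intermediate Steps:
d = -2545/15441 (d = (3973 - 9063)/(16942 + 13940) = -5090/30882 = -5090*1/30882 = -2545/15441 ≈ -0.16482)
b = 8 (b = (4 + 2) + 2 = 6 + 2 = 8)
b*d = 8*(-2545/15441) = -20360/15441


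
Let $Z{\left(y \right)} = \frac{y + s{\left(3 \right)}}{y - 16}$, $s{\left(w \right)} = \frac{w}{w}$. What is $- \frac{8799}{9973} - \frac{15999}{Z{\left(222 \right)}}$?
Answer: $- \frac{32870915739}{2223979} \approx -14780.0$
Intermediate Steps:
$s{\left(w \right)} = 1$
$Z{\left(y \right)} = \frac{1 + y}{-16 + y}$ ($Z{\left(y \right)} = \frac{y + 1}{y - 16} = \frac{1 + y}{-16 + y}$)
$- \frac{8799}{9973} - \frac{15999}{Z{\left(222 \right)}} = - \frac{8799}{9973} - \frac{15999}{\frac{1}{-16 + 222} \left(1 + 222\right)} = \left(-8799\right) \frac{1}{9973} - \frac{15999}{\frac{1}{206} \cdot 223} = - \frac{8799}{9973} - \frac{15999}{\frac{1}{206} \cdot 223} = - \frac{8799}{9973} - \frac{15999}{\frac{223}{206}} = - \frac{8799}{9973} - \frac{3295794}{223} = - \frac{32870915739}{2223979}$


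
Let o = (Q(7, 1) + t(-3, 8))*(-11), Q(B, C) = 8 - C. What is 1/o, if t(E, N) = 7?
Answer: -1/154 ≈ -0.0064935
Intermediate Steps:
o = -154 (o = ((8 - 1*1) + 7)*(-11) = ((8 - 1) + 7)*(-11) = (7 + 7)*(-11) = 14*(-11) = -154)
1/o = 1/(-154) = -1/154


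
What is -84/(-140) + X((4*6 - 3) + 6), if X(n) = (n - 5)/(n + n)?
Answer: 136/135 ≈ 1.0074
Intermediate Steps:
X(n) = (-5 + n)/(2*n) (X(n) = (-5 + n)/((2*n)) = (-5 + n)*(1/(2*n)) = (-5 + n)/(2*n))
-84/(-140) + X((4*6 - 3) + 6) = -84/(-140) + (-5 + ((4*6 - 3) + 6))/(2*((4*6 - 3) + 6)) = -84*(-1)/140 + (-5 + ((24 - 3) + 6))/(2*((24 - 3) + 6)) = -14*(-3/70) + (-5 + (21 + 6))/(2*(21 + 6)) = ⅗ + (½)*(-5 + 27)/27 = ⅗ + (½)*(1/27)*22 = ⅗ + 11/27 = 136/135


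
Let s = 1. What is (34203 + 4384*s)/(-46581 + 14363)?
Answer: -38587/32218 ≈ -1.1977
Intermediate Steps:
(34203 + 4384*s)/(-46581 + 14363) = (34203 + 4384*1)/(-46581 + 14363) = (34203 + 4384)/(-32218) = 38587*(-1/32218) = -38587/32218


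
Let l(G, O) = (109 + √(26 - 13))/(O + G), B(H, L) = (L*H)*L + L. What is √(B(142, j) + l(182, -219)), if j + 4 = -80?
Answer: √(1371553259 - 37*√13)/37 ≈ 1000.9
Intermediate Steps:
j = -84 (j = -4 - 80 = -84)
B(H, L) = L + H*L² (B(H, L) = (H*L)*L + L = H*L² + L = L + H*L²)
l(G, O) = (109 + √13)/(G + O)
√(B(142, j) + l(182, -219)) = √(-84*(1 + 142*(-84)) + (109 + √13)/(182 - 219)) = √(-84*(1 - 11928) + (109 + √13)/(-37)) = √(-84*(-11927) - (109 + √13)/37) = √(1001868 + (-109/37 - √13/37)) = √(37069007/37 - √13/37)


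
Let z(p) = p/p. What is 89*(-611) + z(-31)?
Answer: -54378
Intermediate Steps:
z(p) = 1
89*(-611) + z(-31) = 89*(-611) + 1 = -54379 + 1 = -54378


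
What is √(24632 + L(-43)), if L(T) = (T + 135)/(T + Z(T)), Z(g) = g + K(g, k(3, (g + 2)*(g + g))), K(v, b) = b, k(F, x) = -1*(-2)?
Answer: √10862229/21 ≈ 156.94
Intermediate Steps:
k(F, x) = 2
Z(g) = 2 + g (Z(g) = g + 2 = 2 + g)
L(T) = (135 + T)/(2 + 2*T) (L(T) = (T + 135)/(T + (2 + T)) = (135 + T)/(2 + 2*T))
√(24632 + L(-43)) = √(24632 + (135 - 43)/(2*(1 - 43))) = √(24632 + (½)*92/(-42)) = √(24632 + (½)*(-1/42)*92) = √(24632 - 23/21) = √(517249/21) = √10862229/21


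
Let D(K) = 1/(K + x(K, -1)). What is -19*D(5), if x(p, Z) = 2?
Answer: -19/7 ≈ -2.7143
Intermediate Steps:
D(K) = 1/(2 + K) (D(K) = 1/(K + 2) = 1/(2 + K))
-19*D(5) = -19/(2 + 5) = -19/7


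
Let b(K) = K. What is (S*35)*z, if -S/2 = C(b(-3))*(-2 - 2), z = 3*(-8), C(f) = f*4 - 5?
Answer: 114240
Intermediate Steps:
C(f) = -5 + 4*f (C(f) = 4*f - 5 = -5 + 4*f)
z = -24
S = -136 (S = -2*(-5 + 4*(-3))*(-2 - 2) = -2*(-5 - 12)*(-4) = -(-34)*(-4) = -2*68 = -136)
(S*35)*z = -136*35*(-24) = -4760*(-24) = 114240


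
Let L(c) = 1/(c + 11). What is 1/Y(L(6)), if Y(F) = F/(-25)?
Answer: -425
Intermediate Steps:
L(c) = 1/(11 + c)
Y(F) = -F/25 (Y(F) = F*(-1/25) = -F/25)
1/Y(L(6)) = 1/(-1/(25*(11 + 6))) = 1/(-1/25/17) = 1/(-1/25*1/17) = 1/(-1/425) = -425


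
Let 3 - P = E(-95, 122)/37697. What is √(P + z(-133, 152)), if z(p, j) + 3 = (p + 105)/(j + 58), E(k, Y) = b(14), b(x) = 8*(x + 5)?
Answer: I*√43921151670/565455 ≈ 0.37063*I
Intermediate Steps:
b(x) = 40 + 8*x (b(x) = 8*(5 + x) = 40 + 8*x)
E(k, Y) = 152 (E(k, Y) = 40 + 8*14 = 40 + 112 = 152)
z(p, j) = -3 + (105 + p)/(58 + j) (z(p, j) = -3 + (p + 105)/(j + 58) = -3 + (105 + p)/(58 + j))
P = 112939/37697 (P = 3 - 152/37697 = 112939/37697 ≈ 2.9960)
√(P + z(-133, 152)) = √(112939/37697 + (-69 - 133 - 3*152)/(58 + 152)) = √(112939/37697 + (-69 - 133 - 456)/210) = √(112939/37697 + (1/210)*(-658)) = √(112939/37697 - 47/15) = √(-77674/565455) = I*√43921151670/565455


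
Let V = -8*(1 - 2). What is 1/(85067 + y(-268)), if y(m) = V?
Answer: 1/85075 ≈ 1.1754e-5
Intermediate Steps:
V = 8 (V = -8*(-1) = 8)
y(m) = 8
1/(85067 + y(-268)) = 1/(85067 + 8) = 1/85075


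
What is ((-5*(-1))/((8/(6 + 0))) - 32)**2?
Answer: 12769/16 ≈ 798.06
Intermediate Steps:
((-5*(-1))/((8/(6 + 0))) - 32)**2 = (5/((8/6)) - 32)**2 = (5/(((1/6)*8)) - 32)**2 = (5/(4/3) - 32)**2 = (5*(3/4) - 32)**2 = (15/4 - 32)**2 = (-113/4)**2 = 12769/16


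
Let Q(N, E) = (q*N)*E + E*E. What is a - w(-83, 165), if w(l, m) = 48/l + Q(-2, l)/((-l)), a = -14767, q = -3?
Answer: -1232004/83 ≈ -14843.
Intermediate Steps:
Q(N, E) = E² - 3*E*N (Q(N, E) = (-3*N)*E + E*E = -3*E*N + E² = E² - 3*E*N)
w(l, m) = -6 - l + 48/l (w(l, m) = 48/l + (l*(l - 3*(-2)))/((-l)) = 48/l + (l*(l + 6))*(-1/l) = 48/l + (l*(6 + l))*(-1/l) = 48/l + (-6 - l) = -6 - l + 48/l)
a - w(-83, 165) = -14767 - (-6 - 1*(-83) + 48/(-83)) = -14767 - (-6 + 83 + 48*(-1/83)) = -14767 - (-6 + 83 - 48/83) = -14767 - 1*6343/83 = -14767 - 6343/83 = -1232004/83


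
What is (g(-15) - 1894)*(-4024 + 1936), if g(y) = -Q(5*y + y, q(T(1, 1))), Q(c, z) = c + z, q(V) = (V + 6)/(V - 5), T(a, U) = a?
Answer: 3763098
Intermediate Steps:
q(V) = (6 + V)/(-5 + V)
g(y) = 7/4 - 6*y (g(y) = -((5*y + y) + (6 + 1)/(-5 + 1)) = -(6*y + 7/(-4)) = -(6*y - 1/4*7) = -(6*y - 7/4) = -(-7/4 + 6*y) = 7/4 - 6*y)
(g(-15) - 1894)*(-4024 + 1936) = ((7/4 - 6*(-15)) - 1894)*(-4024 + 1936) = ((7/4 + 90) - 1894)*(-2088) = (367/4 - 1894)*(-2088) = -7209/4*(-2088) = 3763098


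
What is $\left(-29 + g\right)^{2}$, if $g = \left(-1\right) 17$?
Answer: $2116$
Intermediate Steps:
$g = -17$
$\left(-29 + g\right)^{2} = \left(-29 - 17\right)^{2} = \left(-46\right)^{2} = 2116$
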